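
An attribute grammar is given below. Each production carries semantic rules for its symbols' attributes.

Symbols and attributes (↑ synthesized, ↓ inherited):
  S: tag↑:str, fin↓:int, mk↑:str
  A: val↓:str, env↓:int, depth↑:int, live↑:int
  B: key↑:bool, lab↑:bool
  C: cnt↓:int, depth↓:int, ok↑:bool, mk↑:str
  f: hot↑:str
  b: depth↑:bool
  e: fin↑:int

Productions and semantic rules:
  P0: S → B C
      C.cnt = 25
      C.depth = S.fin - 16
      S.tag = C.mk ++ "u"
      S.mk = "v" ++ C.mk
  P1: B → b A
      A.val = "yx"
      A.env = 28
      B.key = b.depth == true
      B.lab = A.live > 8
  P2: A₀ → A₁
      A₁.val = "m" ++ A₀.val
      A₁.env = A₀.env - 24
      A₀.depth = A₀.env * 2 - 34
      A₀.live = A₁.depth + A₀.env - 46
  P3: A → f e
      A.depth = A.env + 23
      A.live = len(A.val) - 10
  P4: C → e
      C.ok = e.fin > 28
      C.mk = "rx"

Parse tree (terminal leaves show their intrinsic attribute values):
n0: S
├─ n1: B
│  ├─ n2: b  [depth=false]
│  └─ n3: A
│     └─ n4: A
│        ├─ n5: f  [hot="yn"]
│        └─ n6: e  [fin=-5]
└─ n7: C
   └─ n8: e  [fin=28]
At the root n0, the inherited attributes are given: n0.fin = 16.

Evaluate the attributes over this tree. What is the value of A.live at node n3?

9

1. n0.fin = 16  [given at root]
2. n2.depth = false  [terminal]
3. n3.val = "yx"  ["yx"]
4. n3.env = 28  [28]
5. n4.val = "myx"  ["m" ++ A₀.val]
6. n4.env = 4  [A₀.env - 24]
7. n5.hot = "yn"  [terminal]
8. n6.fin = -5  [terminal]
9. n4.depth = 27  [A.env + 23]
10. n4.live = -7  [len(A.val) - 10]
11. n3.depth = 22  [A₀.env * 2 - 34]
12. n3.live = 9  [A₁.depth + A₀.env - 46]
13. n1.key = false  [b.depth == true]
14. n1.lab = true  [A.live > 8]
15. n7.cnt = 25  [25]
16. n7.depth = 0  [S.fin - 16]
17. n8.fin = 28  [terminal]
18. n7.ok = false  [e.fin > 28]
19. n7.mk = "rx"  ["rx"]
20. n0.tag = "rxu"  [C.mk ++ "u"]
21. n0.mk = "vrx"  ["v" ++ C.mk]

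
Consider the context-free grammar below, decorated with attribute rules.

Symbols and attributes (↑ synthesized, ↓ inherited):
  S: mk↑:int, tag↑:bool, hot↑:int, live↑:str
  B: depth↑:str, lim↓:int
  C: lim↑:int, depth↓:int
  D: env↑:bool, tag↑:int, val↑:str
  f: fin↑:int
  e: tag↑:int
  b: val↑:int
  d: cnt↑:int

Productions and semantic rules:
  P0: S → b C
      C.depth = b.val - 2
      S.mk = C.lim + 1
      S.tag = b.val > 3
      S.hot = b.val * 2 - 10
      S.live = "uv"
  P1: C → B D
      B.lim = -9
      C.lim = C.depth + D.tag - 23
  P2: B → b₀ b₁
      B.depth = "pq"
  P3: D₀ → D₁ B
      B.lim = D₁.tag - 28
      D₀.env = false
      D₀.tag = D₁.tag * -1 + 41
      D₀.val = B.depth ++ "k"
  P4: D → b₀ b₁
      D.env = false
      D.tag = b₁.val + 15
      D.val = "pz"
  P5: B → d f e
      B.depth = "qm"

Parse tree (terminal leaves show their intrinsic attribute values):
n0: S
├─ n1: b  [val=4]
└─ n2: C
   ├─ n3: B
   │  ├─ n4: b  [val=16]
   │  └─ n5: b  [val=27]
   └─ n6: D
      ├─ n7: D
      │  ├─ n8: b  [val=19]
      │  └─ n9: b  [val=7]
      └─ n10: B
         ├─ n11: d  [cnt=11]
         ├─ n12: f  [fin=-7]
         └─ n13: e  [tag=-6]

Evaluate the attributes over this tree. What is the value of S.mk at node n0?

1. n1.val = 4  [terminal]
2. n2.depth = 2  [b.val - 2]
3. n3.lim = -9  [-9]
4. n4.val = 16  [terminal]
5. n5.val = 27  [terminal]
6. n3.depth = "pq"  ["pq"]
7. n8.val = 19  [terminal]
8. n9.val = 7  [terminal]
9. n7.env = false  [false]
10. n7.tag = 22  [b₁.val + 15]
11. n7.val = "pz"  ["pz"]
12. n10.lim = -6  [D₁.tag - 28]
13. n11.cnt = 11  [terminal]
14. n12.fin = -7  [terminal]
15. n13.tag = -6  [terminal]
16. n10.depth = "qm"  ["qm"]
17. n6.env = false  [false]
18. n6.tag = 19  [D₁.tag * -1 + 41]
19. n6.val = "qmk"  [B.depth ++ "k"]
20. n2.lim = -2  [C.depth + D.tag - 23]
21. n0.mk = -1  [C.lim + 1]
22. n0.tag = true  [b.val > 3]
23. n0.hot = -2  [b.val * 2 - 10]
24. n0.live = "uv"  ["uv"]

-1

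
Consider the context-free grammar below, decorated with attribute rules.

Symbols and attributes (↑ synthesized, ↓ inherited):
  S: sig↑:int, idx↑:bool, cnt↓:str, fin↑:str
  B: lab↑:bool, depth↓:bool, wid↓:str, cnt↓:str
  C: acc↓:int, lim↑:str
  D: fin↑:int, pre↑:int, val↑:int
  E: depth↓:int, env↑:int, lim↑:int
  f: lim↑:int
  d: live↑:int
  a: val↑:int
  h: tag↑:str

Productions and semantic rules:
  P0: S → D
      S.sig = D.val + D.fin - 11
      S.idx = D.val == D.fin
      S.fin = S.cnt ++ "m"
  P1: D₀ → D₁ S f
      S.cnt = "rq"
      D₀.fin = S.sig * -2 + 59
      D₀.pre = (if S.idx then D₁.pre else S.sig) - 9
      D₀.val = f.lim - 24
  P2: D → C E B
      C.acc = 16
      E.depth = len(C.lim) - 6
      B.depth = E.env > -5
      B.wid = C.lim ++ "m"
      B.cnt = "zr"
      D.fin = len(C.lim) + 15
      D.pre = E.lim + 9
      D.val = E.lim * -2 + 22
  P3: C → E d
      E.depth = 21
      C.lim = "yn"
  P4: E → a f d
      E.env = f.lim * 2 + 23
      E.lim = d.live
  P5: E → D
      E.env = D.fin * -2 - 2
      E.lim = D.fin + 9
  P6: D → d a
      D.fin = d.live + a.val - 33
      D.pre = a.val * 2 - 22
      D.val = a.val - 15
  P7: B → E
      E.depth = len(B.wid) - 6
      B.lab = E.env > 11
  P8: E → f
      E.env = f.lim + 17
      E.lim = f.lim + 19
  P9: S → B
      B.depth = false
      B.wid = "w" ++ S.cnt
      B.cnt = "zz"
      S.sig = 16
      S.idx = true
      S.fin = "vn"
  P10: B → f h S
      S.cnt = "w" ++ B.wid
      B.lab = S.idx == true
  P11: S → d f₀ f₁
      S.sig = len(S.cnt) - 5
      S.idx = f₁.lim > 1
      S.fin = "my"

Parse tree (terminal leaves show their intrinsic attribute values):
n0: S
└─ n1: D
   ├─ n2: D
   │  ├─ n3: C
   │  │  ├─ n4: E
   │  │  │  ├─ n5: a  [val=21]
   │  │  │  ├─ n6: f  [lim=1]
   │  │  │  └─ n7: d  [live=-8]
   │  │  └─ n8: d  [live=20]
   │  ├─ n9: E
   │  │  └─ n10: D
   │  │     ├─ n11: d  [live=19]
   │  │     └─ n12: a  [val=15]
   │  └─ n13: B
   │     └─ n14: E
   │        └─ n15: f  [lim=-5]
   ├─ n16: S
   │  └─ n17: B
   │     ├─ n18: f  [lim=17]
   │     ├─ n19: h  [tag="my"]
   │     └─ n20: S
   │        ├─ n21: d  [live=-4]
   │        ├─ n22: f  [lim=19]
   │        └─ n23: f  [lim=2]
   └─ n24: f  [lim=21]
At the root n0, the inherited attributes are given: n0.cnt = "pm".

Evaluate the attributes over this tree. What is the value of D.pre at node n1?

10

1. n0.cnt = "pm"  [given at root]
2. n3.acc = 16  [16]
3. n4.depth = 21  [21]
4. n5.val = 21  [terminal]
5. n6.lim = 1  [terminal]
6. n7.live = -8  [terminal]
7. n4.env = 25  [f.lim * 2 + 23]
8. n4.lim = -8  [d.live]
9. n8.live = 20  [terminal]
10. n3.lim = "yn"  ["yn"]
11. n9.depth = -4  [len(C.lim) - 6]
12. n11.live = 19  [terminal]
13. n12.val = 15  [terminal]
14. n10.fin = 1  [d.live + a.val - 33]
15. n10.pre = 8  [a.val * 2 - 22]
16. n10.val = 0  [a.val - 15]
17. n9.env = -4  [D.fin * -2 - 2]
18. n9.lim = 10  [D.fin + 9]
19. n13.depth = true  [E.env > -5]
20. n13.wid = "ynm"  [C.lim ++ "m"]
21. n13.cnt = "zr"  ["zr"]
22. n14.depth = -3  [len(B.wid) - 6]
23. n15.lim = -5  [terminal]
24. n14.env = 12  [f.lim + 17]
25. n14.lim = 14  [f.lim + 19]
26. n13.lab = true  [E.env > 11]
27. n2.fin = 17  [len(C.lim) + 15]
28. n2.pre = 19  [E.lim + 9]
29. n2.val = 2  [E.lim * -2 + 22]
30. n16.cnt = "rq"  ["rq"]
31. n17.depth = false  [false]
32. n17.wid = "wrq"  ["w" ++ S.cnt]
33. n17.cnt = "zz"  ["zz"]
34. n18.lim = 17  [terminal]
35. n19.tag = "my"  [terminal]
36. n20.cnt = "wwrq"  ["w" ++ B.wid]
37. n21.live = -4  [terminal]
38. n22.lim = 19  [terminal]
39. n23.lim = 2  [terminal]
40. n20.sig = -1  [len(S.cnt) - 5]
41. n20.idx = true  [f₁.lim > 1]
42. n20.fin = "my"  ["my"]
43. n17.lab = true  [S.idx == true]
44. n16.sig = 16  [16]
45. n16.idx = true  [true]
46. n16.fin = "vn"  ["vn"]
47. n24.lim = 21  [terminal]
48. n1.fin = 27  [S.sig * -2 + 59]
49. n1.pre = 10  [(if S.idx then D₁.pre else S.sig) - 9]
50. n1.val = -3  [f.lim - 24]
51. n0.sig = 13  [D.val + D.fin - 11]
52. n0.idx = false  [D.val == D.fin]
53. n0.fin = "pmm"  [S.cnt ++ "m"]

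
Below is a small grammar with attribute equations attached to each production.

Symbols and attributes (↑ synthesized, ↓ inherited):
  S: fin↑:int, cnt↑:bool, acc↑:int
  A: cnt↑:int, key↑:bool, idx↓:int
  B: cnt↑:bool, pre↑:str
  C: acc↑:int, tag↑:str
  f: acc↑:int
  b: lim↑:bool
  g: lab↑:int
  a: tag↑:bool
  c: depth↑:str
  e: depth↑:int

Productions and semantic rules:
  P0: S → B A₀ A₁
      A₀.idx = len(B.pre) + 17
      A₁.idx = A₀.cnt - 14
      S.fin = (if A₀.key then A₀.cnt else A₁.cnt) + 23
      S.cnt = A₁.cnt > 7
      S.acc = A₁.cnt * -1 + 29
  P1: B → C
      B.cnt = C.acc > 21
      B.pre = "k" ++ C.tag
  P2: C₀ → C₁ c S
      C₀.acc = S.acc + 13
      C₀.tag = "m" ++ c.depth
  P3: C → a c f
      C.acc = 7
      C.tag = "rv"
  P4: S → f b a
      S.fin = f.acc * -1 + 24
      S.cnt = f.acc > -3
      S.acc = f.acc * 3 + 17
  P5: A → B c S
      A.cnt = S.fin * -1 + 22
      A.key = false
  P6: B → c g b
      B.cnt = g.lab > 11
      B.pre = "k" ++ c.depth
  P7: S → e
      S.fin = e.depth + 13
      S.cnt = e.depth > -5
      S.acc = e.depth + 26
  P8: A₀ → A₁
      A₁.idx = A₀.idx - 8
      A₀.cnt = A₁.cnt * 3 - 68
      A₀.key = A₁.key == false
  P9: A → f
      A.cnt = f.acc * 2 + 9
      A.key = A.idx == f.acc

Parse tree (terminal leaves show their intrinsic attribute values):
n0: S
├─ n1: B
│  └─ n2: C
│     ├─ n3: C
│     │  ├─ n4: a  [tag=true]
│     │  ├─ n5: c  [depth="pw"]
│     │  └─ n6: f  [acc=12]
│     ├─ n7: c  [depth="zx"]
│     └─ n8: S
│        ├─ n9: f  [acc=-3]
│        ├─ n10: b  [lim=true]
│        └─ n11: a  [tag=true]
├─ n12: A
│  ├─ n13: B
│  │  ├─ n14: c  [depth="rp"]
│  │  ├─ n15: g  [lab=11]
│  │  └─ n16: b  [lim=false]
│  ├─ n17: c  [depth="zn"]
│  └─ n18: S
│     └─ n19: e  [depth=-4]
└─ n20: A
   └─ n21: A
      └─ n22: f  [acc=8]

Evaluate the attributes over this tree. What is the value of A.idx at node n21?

1. n4.tag = true  [terminal]
2. n5.depth = "pw"  [terminal]
3. n6.acc = 12  [terminal]
4. n3.acc = 7  [7]
5. n3.tag = "rv"  ["rv"]
6. n7.depth = "zx"  [terminal]
7. n9.acc = -3  [terminal]
8. n10.lim = true  [terminal]
9. n11.tag = true  [terminal]
10. n8.fin = 27  [f.acc * -1 + 24]
11. n8.cnt = false  [f.acc > -3]
12. n8.acc = 8  [f.acc * 3 + 17]
13. n2.acc = 21  [S.acc + 13]
14. n2.tag = "mzx"  ["m" ++ c.depth]
15. n1.cnt = false  [C.acc > 21]
16. n1.pre = "kmzx"  ["k" ++ C.tag]
17. n12.idx = 21  [len(B.pre) + 17]
18. n14.depth = "rp"  [terminal]
19. n15.lab = 11  [terminal]
20. n16.lim = false  [terminal]
21. n13.cnt = false  [g.lab > 11]
22. n13.pre = "krp"  ["k" ++ c.depth]
23. n17.depth = "zn"  [terminal]
24. n19.depth = -4  [terminal]
25. n18.fin = 9  [e.depth + 13]
26. n18.cnt = true  [e.depth > -5]
27. n18.acc = 22  [e.depth + 26]
28. n12.cnt = 13  [S.fin * -1 + 22]
29. n12.key = false  [false]
30. n20.idx = -1  [A₀.cnt - 14]
31. n21.idx = -9  [A₀.idx - 8]
32. n22.acc = 8  [terminal]
33. n21.cnt = 25  [f.acc * 2 + 9]
34. n21.key = false  [A.idx == f.acc]
35. n20.cnt = 7  [A₁.cnt * 3 - 68]
36. n20.key = true  [A₁.key == false]
37. n0.fin = 30  [(if A₀.key then A₀.cnt else A₁.cnt) + 23]
38. n0.cnt = false  [A₁.cnt > 7]
39. n0.acc = 22  [A₁.cnt * -1 + 29]

-9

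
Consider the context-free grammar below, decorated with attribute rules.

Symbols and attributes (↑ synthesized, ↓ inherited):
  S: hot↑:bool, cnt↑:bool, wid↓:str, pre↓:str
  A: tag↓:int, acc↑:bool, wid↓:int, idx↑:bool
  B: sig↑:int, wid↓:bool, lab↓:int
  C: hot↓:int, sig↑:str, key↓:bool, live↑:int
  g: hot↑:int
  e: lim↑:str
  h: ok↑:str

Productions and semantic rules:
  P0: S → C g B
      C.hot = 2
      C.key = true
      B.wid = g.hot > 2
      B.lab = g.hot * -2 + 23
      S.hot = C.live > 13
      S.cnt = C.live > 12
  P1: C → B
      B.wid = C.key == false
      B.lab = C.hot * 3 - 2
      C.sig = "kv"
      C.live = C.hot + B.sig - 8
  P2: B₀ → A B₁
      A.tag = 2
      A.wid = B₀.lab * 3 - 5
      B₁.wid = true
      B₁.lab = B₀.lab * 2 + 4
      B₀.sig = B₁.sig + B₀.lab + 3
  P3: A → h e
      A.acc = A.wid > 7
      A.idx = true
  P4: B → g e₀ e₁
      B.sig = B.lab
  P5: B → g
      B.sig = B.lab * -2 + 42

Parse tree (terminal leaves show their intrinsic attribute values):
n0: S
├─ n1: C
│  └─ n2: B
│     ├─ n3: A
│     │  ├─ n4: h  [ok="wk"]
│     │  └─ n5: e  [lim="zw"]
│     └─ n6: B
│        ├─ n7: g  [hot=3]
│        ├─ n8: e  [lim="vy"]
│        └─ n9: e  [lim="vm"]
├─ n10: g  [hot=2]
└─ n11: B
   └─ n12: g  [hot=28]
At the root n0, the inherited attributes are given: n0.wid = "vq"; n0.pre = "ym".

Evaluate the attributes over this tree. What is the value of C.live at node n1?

13

1. n0.wid = "vq"  [given at root]
2. n0.pre = "ym"  [given at root]
3. n1.hot = 2  [2]
4. n1.key = true  [true]
5. n2.wid = false  [C.key == false]
6. n2.lab = 4  [C.hot * 3 - 2]
7. n3.tag = 2  [2]
8. n3.wid = 7  [B₀.lab * 3 - 5]
9. n4.ok = "wk"  [terminal]
10. n5.lim = "zw"  [terminal]
11. n3.acc = false  [A.wid > 7]
12. n3.idx = true  [true]
13. n6.wid = true  [true]
14. n6.lab = 12  [B₀.lab * 2 + 4]
15. n7.hot = 3  [terminal]
16. n8.lim = "vy"  [terminal]
17. n9.lim = "vm"  [terminal]
18. n6.sig = 12  [B.lab]
19. n2.sig = 19  [B₁.sig + B₀.lab + 3]
20. n1.sig = "kv"  ["kv"]
21. n1.live = 13  [C.hot + B.sig - 8]
22. n10.hot = 2  [terminal]
23. n11.wid = false  [g.hot > 2]
24. n11.lab = 19  [g.hot * -2 + 23]
25. n12.hot = 28  [terminal]
26. n11.sig = 4  [B.lab * -2 + 42]
27. n0.hot = false  [C.live > 13]
28. n0.cnt = true  [C.live > 12]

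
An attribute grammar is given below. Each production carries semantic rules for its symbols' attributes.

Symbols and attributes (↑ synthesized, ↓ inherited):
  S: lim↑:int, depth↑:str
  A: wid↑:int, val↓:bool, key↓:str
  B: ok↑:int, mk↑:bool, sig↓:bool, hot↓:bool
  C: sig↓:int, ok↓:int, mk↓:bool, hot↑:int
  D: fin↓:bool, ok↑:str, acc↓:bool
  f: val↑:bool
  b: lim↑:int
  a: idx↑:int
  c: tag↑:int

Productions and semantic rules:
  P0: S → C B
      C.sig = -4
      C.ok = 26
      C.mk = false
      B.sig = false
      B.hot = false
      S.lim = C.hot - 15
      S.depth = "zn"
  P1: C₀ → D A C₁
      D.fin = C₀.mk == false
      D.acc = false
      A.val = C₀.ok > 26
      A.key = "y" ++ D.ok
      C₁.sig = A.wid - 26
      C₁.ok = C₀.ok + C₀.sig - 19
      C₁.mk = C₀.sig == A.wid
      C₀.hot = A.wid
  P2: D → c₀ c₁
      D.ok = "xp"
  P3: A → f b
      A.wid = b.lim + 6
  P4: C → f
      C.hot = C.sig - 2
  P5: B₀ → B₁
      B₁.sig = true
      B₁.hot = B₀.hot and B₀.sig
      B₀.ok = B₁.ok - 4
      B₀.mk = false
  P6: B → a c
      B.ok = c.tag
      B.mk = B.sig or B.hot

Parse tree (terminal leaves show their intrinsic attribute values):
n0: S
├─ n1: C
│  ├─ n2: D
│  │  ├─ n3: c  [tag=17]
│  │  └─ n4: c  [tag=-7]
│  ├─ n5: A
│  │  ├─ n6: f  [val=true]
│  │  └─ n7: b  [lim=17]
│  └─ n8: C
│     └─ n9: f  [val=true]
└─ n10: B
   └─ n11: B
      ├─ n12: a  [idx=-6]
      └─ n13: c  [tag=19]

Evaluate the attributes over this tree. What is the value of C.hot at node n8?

1. n1.sig = -4  [-4]
2. n1.ok = 26  [26]
3. n1.mk = false  [false]
4. n2.fin = true  [C₀.mk == false]
5. n2.acc = false  [false]
6. n3.tag = 17  [terminal]
7. n4.tag = -7  [terminal]
8. n2.ok = "xp"  ["xp"]
9. n5.val = false  [C₀.ok > 26]
10. n5.key = "yxp"  ["y" ++ D.ok]
11. n6.val = true  [terminal]
12. n7.lim = 17  [terminal]
13. n5.wid = 23  [b.lim + 6]
14. n8.sig = -3  [A.wid - 26]
15. n8.ok = 3  [C₀.ok + C₀.sig - 19]
16. n8.mk = false  [C₀.sig == A.wid]
17. n9.val = true  [terminal]
18. n8.hot = -5  [C.sig - 2]
19. n1.hot = 23  [A.wid]
20. n10.sig = false  [false]
21. n10.hot = false  [false]
22. n11.sig = true  [true]
23. n11.hot = false  [B₀.hot and B₀.sig]
24. n12.idx = -6  [terminal]
25. n13.tag = 19  [terminal]
26. n11.ok = 19  [c.tag]
27. n11.mk = true  [B.sig or B.hot]
28. n10.ok = 15  [B₁.ok - 4]
29. n10.mk = false  [false]
30. n0.lim = 8  [C.hot - 15]
31. n0.depth = "zn"  ["zn"]

-5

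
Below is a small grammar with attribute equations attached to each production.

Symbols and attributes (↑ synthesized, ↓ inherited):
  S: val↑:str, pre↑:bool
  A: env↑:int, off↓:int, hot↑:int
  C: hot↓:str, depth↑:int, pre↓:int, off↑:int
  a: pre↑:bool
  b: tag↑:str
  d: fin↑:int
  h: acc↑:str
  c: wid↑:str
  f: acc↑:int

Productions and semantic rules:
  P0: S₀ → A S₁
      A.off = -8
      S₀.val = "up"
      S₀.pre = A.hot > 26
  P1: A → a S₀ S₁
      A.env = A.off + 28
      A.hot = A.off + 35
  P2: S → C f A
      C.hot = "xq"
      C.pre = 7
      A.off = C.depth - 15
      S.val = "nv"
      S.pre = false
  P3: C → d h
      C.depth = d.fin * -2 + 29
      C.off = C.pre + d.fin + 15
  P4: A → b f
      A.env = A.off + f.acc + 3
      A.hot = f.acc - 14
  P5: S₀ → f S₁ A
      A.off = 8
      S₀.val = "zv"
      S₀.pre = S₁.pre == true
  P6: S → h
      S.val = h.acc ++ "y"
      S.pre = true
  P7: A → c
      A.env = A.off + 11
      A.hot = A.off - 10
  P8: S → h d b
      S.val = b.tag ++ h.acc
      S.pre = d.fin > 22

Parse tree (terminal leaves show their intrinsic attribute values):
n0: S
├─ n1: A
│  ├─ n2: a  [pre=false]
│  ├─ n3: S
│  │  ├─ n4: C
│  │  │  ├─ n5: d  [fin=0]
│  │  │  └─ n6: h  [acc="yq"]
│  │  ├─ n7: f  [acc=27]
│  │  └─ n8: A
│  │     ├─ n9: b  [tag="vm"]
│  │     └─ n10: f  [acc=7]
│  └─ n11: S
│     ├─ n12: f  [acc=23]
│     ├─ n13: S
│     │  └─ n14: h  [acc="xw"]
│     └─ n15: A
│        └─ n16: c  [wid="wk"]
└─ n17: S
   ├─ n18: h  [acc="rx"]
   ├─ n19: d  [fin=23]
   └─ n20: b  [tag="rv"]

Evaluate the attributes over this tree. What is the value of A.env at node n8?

1. n1.off = -8  [-8]
2. n2.pre = false  [terminal]
3. n4.hot = "xq"  ["xq"]
4. n4.pre = 7  [7]
5. n5.fin = 0  [terminal]
6. n6.acc = "yq"  [terminal]
7. n4.depth = 29  [d.fin * -2 + 29]
8. n4.off = 22  [C.pre + d.fin + 15]
9. n7.acc = 27  [terminal]
10. n8.off = 14  [C.depth - 15]
11. n9.tag = "vm"  [terminal]
12. n10.acc = 7  [terminal]
13. n8.env = 24  [A.off + f.acc + 3]
14. n8.hot = -7  [f.acc - 14]
15. n3.val = "nv"  ["nv"]
16. n3.pre = false  [false]
17. n12.acc = 23  [terminal]
18. n14.acc = "xw"  [terminal]
19. n13.val = "xwy"  [h.acc ++ "y"]
20. n13.pre = true  [true]
21. n15.off = 8  [8]
22. n16.wid = "wk"  [terminal]
23. n15.env = 19  [A.off + 11]
24. n15.hot = -2  [A.off - 10]
25. n11.val = "zv"  ["zv"]
26. n11.pre = true  [S₁.pre == true]
27. n1.env = 20  [A.off + 28]
28. n1.hot = 27  [A.off + 35]
29. n18.acc = "rx"  [terminal]
30. n19.fin = 23  [terminal]
31. n20.tag = "rv"  [terminal]
32. n17.val = "rvrx"  [b.tag ++ h.acc]
33. n17.pre = true  [d.fin > 22]
34. n0.val = "up"  ["up"]
35. n0.pre = true  [A.hot > 26]

24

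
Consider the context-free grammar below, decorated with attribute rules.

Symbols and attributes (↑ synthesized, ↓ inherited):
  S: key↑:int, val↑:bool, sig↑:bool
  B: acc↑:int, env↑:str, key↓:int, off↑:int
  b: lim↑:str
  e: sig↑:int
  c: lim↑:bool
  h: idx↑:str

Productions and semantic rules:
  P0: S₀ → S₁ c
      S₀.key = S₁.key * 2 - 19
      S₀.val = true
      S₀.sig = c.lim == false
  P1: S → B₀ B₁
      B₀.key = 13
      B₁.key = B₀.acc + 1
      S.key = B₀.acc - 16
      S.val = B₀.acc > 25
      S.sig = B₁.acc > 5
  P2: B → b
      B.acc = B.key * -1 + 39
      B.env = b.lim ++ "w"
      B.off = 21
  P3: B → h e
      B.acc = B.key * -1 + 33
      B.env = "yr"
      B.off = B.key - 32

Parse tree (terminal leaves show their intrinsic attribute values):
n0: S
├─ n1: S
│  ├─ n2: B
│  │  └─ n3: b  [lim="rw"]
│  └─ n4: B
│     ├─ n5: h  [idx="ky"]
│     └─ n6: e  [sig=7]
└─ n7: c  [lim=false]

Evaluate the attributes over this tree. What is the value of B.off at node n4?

-5

1. n2.key = 13  [13]
2. n3.lim = "rw"  [terminal]
3. n2.acc = 26  [B.key * -1 + 39]
4. n2.env = "rww"  [b.lim ++ "w"]
5. n2.off = 21  [21]
6. n4.key = 27  [B₀.acc + 1]
7. n5.idx = "ky"  [terminal]
8. n6.sig = 7  [terminal]
9. n4.acc = 6  [B.key * -1 + 33]
10. n4.env = "yr"  ["yr"]
11. n4.off = -5  [B.key - 32]
12. n1.key = 10  [B₀.acc - 16]
13. n1.val = true  [B₀.acc > 25]
14. n1.sig = true  [B₁.acc > 5]
15. n7.lim = false  [terminal]
16. n0.key = 1  [S₁.key * 2 - 19]
17. n0.val = true  [true]
18. n0.sig = true  [c.lim == false]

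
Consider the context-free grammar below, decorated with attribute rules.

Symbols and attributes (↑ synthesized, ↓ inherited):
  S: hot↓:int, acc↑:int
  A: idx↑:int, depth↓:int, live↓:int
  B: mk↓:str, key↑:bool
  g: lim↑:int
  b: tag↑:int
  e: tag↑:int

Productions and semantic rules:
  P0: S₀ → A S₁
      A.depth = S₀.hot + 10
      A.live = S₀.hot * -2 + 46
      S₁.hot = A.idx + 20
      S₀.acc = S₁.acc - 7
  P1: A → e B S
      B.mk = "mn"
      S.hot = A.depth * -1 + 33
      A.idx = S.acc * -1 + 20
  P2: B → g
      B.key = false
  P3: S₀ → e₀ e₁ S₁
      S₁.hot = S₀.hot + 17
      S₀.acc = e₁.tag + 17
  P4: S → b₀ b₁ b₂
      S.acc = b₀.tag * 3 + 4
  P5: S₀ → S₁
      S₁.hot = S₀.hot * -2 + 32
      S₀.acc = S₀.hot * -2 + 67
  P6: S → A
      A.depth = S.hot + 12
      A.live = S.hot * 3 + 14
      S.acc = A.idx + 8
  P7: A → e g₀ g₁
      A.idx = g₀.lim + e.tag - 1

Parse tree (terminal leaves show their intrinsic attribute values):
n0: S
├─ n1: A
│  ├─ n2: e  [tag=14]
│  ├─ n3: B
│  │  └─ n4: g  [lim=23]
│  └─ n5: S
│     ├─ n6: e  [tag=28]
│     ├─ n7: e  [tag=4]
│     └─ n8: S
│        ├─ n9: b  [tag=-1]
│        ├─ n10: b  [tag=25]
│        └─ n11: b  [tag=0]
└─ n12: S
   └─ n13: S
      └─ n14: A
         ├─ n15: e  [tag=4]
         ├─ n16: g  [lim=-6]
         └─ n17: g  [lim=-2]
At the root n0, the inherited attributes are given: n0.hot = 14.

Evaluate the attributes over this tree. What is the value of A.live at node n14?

1. n0.hot = 14  [given at root]
2. n1.depth = 24  [S₀.hot + 10]
3. n1.live = 18  [S₀.hot * -2 + 46]
4. n2.tag = 14  [terminal]
5. n3.mk = "mn"  ["mn"]
6. n4.lim = 23  [terminal]
7. n3.key = false  [false]
8. n5.hot = 9  [A.depth * -1 + 33]
9. n6.tag = 28  [terminal]
10. n7.tag = 4  [terminal]
11. n8.hot = 26  [S₀.hot + 17]
12. n9.tag = -1  [terminal]
13. n10.tag = 25  [terminal]
14. n11.tag = 0  [terminal]
15. n8.acc = 1  [b₀.tag * 3 + 4]
16. n5.acc = 21  [e₁.tag + 17]
17. n1.idx = -1  [S.acc * -1 + 20]
18. n12.hot = 19  [A.idx + 20]
19. n13.hot = -6  [S₀.hot * -2 + 32]
20. n14.depth = 6  [S.hot + 12]
21. n14.live = -4  [S.hot * 3 + 14]
22. n15.tag = 4  [terminal]
23. n16.lim = -6  [terminal]
24. n17.lim = -2  [terminal]
25. n14.idx = -3  [g₀.lim + e.tag - 1]
26. n13.acc = 5  [A.idx + 8]
27. n12.acc = 29  [S₀.hot * -2 + 67]
28. n0.acc = 22  [S₁.acc - 7]

-4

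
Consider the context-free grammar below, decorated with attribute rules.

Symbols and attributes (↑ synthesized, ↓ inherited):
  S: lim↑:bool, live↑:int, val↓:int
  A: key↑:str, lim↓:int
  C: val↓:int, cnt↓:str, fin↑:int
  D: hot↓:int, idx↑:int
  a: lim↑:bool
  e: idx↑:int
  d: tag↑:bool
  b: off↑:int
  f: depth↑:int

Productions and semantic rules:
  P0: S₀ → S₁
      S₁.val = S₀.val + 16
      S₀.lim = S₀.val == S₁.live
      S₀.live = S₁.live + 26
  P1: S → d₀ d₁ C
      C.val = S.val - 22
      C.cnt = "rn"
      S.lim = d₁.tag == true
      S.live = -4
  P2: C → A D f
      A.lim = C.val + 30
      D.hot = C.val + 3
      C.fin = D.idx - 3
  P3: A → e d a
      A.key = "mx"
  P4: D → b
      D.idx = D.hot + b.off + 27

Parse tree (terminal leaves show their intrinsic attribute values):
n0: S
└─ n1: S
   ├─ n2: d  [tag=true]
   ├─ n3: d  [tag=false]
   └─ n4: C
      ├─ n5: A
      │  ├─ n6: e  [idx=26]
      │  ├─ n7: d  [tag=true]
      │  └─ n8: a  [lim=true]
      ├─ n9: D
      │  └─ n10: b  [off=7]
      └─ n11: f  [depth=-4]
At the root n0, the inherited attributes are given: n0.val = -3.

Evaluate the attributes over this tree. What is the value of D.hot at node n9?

1. n0.val = -3  [given at root]
2. n1.val = 13  [S₀.val + 16]
3. n2.tag = true  [terminal]
4. n3.tag = false  [terminal]
5. n4.val = -9  [S.val - 22]
6. n4.cnt = "rn"  ["rn"]
7. n5.lim = 21  [C.val + 30]
8. n6.idx = 26  [terminal]
9. n7.tag = true  [terminal]
10. n8.lim = true  [terminal]
11. n5.key = "mx"  ["mx"]
12. n9.hot = -6  [C.val + 3]
13. n10.off = 7  [terminal]
14. n9.idx = 28  [D.hot + b.off + 27]
15. n11.depth = -4  [terminal]
16. n4.fin = 25  [D.idx - 3]
17. n1.lim = false  [d₁.tag == true]
18. n1.live = -4  [-4]
19. n0.lim = false  [S₀.val == S₁.live]
20. n0.live = 22  [S₁.live + 26]

-6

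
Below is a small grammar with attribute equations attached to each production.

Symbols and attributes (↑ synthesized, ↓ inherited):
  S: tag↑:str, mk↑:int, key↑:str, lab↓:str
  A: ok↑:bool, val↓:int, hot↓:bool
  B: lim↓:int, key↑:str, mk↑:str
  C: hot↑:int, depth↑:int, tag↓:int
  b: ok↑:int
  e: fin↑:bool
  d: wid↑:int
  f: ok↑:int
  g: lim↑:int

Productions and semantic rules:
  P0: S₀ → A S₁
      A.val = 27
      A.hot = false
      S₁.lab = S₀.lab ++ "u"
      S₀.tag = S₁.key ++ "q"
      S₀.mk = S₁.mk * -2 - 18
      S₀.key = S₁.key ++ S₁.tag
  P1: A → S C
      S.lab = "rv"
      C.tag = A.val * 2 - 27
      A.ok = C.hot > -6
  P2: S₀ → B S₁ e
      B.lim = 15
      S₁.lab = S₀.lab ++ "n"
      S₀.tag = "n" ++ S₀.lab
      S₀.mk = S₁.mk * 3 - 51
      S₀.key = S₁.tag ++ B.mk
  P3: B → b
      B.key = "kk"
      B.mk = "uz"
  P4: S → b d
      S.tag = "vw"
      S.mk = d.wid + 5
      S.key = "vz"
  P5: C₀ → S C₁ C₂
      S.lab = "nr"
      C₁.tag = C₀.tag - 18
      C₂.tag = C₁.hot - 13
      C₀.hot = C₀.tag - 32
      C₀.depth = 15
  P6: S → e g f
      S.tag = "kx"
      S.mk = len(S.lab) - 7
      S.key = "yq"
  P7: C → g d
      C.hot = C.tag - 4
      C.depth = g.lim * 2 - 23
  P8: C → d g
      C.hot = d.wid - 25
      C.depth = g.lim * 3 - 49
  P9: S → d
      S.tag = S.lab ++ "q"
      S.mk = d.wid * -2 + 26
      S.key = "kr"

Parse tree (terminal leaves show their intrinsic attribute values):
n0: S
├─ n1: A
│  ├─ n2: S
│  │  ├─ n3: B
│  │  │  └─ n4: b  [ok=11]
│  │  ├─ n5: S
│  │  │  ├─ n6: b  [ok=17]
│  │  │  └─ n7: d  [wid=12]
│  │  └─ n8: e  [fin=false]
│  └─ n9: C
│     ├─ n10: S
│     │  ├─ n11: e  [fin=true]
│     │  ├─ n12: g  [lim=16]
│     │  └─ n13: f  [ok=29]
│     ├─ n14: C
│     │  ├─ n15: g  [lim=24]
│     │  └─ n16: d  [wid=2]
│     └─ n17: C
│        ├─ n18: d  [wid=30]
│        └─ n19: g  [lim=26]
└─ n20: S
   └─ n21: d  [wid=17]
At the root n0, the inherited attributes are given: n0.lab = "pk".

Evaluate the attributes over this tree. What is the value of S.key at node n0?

1. n0.lab = "pk"  [given at root]
2. n1.val = 27  [27]
3. n1.hot = false  [false]
4. n2.lab = "rv"  ["rv"]
5. n3.lim = 15  [15]
6. n4.ok = 11  [terminal]
7. n3.key = "kk"  ["kk"]
8. n3.mk = "uz"  ["uz"]
9. n5.lab = "rvn"  [S₀.lab ++ "n"]
10. n6.ok = 17  [terminal]
11. n7.wid = 12  [terminal]
12. n5.tag = "vw"  ["vw"]
13. n5.mk = 17  [d.wid + 5]
14. n5.key = "vz"  ["vz"]
15. n8.fin = false  [terminal]
16. n2.tag = "nrv"  ["n" ++ S₀.lab]
17. n2.mk = 0  [S₁.mk * 3 - 51]
18. n2.key = "vwuz"  [S₁.tag ++ B.mk]
19. n9.tag = 27  [A.val * 2 - 27]
20. n10.lab = "nr"  ["nr"]
21. n11.fin = true  [terminal]
22. n12.lim = 16  [terminal]
23. n13.ok = 29  [terminal]
24. n10.tag = "kx"  ["kx"]
25. n10.mk = -5  [len(S.lab) - 7]
26. n10.key = "yq"  ["yq"]
27. n14.tag = 9  [C₀.tag - 18]
28. n15.lim = 24  [terminal]
29. n16.wid = 2  [terminal]
30. n14.hot = 5  [C.tag - 4]
31. n14.depth = 25  [g.lim * 2 - 23]
32. n17.tag = -8  [C₁.hot - 13]
33. n18.wid = 30  [terminal]
34. n19.lim = 26  [terminal]
35. n17.hot = 5  [d.wid - 25]
36. n17.depth = 29  [g.lim * 3 - 49]
37. n9.hot = -5  [C₀.tag - 32]
38. n9.depth = 15  [15]
39. n1.ok = true  [C.hot > -6]
40. n20.lab = "pku"  [S₀.lab ++ "u"]
41. n21.wid = 17  [terminal]
42. n20.tag = "pkuq"  [S.lab ++ "q"]
43. n20.mk = -8  [d.wid * -2 + 26]
44. n20.key = "kr"  ["kr"]
45. n0.tag = "krq"  [S₁.key ++ "q"]
46. n0.mk = -2  [S₁.mk * -2 - 18]
47. n0.key = "krpkuq"  [S₁.key ++ S₁.tag]

"krpkuq"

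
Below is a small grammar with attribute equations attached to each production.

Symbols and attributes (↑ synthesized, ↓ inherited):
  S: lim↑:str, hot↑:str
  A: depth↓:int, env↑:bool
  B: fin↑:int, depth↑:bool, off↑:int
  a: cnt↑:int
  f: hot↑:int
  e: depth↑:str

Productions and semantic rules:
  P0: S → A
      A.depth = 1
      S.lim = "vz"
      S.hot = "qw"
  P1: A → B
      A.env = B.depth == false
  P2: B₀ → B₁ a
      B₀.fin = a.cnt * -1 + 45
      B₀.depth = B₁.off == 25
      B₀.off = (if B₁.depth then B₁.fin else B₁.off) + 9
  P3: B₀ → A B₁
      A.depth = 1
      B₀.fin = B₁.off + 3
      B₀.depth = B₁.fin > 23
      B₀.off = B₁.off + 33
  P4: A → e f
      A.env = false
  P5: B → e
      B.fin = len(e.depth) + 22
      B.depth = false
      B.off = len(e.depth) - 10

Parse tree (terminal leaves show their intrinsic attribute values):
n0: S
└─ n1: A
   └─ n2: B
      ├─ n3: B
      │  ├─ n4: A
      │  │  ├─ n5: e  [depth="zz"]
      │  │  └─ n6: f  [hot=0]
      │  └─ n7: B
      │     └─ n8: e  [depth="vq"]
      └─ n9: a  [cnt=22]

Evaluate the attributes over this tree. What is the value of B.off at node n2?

4

1. n1.depth = 1  [1]
2. n4.depth = 1  [1]
3. n5.depth = "zz"  [terminal]
4. n6.hot = 0  [terminal]
5. n4.env = false  [false]
6. n8.depth = "vq"  [terminal]
7. n7.fin = 24  [len(e.depth) + 22]
8. n7.depth = false  [false]
9. n7.off = -8  [len(e.depth) - 10]
10. n3.fin = -5  [B₁.off + 3]
11. n3.depth = true  [B₁.fin > 23]
12. n3.off = 25  [B₁.off + 33]
13. n9.cnt = 22  [terminal]
14. n2.fin = 23  [a.cnt * -1 + 45]
15. n2.depth = true  [B₁.off == 25]
16. n2.off = 4  [(if B₁.depth then B₁.fin else B₁.off) + 9]
17. n1.env = false  [B.depth == false]
18. n0.lim = "vz"  ["vz"]
19. n0.hot = "qw"  ["qw"]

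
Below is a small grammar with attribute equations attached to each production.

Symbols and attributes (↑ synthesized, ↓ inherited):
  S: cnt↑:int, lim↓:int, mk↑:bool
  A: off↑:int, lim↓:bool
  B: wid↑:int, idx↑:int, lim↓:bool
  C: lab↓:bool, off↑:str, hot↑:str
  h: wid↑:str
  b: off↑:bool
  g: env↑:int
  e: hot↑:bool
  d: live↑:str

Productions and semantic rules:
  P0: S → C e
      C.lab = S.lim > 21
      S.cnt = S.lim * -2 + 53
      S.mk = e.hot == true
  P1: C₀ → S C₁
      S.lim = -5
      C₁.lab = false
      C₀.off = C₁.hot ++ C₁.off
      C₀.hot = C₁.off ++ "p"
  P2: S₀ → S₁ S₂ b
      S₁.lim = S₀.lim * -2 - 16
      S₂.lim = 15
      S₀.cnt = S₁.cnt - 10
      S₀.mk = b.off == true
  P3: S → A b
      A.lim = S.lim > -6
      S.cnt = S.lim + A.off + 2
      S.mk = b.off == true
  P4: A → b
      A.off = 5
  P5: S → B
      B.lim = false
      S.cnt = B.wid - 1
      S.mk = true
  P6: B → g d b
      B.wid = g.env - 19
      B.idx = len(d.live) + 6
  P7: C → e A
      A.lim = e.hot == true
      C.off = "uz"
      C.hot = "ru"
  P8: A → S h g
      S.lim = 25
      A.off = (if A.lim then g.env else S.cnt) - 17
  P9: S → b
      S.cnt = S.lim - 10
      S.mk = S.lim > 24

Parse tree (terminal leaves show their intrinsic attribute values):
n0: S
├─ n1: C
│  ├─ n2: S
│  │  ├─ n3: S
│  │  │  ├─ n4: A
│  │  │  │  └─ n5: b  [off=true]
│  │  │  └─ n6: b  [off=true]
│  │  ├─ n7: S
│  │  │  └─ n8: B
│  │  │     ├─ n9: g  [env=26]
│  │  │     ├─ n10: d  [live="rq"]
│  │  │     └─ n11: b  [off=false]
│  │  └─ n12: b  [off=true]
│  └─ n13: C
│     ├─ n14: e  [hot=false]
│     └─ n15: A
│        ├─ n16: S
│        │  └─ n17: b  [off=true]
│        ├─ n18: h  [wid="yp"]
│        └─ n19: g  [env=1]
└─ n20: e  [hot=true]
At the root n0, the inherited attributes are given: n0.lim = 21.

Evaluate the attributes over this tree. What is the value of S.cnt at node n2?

-9

1. n0.lim = 21  [given at root]
2. n1.lab = false  [S.lim > 21]
3. n2.lim = -5  [-5]
4. n3.lim = -6  [S₀.lim * -2 - 16]
5. n4.lim = false  [S.lim > -6]
6. n5.off = true  [terminal]
7. n4.off = 5  [5]
8. n6.off = true  [terminal]
9. n3.cnt = 1  [S.lim + A.off + 2]
10. n3.mk = true  [b.off == true]
11. n7.lim = 15  [15]
12. n8.lim = false  [false]
13. n9.env = 26  [terminal]
14. n10.live = "rq"  [terminal]
15. n11.off = false  [terminal]
16. n8.wid = 7  [g.env - 19]
17. n8.idx = 8  [len(d.live) + 6]
18. n7.cnt = 6  [B.wid - 1]
19. n7.mk = true  [true]
20. n12.off = true  [terminal]
21. n2.cnt = -9  [S₁.cnt - 10]
22. n2.mk = true  [b.off == true]
23. n13.lab = false  [false]
24. n14.hot = false  [terminal]
25. n15.lim = false  [e.hot == true]
26. n16.lim = 25  [25]
27. n17.off = true  [terminal]
28. n16.cnt = 15  [S.lim - 10]
29. n16.mk = true  [S.lim > 24]
30. n18.wid = "yp"  [terminal]
31. n19.env = 1  [terminal]
32. n15.off = -2  [(if A.lim then g.env else S.cnt) - 17]
33. n13.off = "uz"  ["uz"]
34. n13.hot = "ru"  ["ru"]
35. n1.off = "ruuz"  [C₁.hot ++ C₁.off]
36. n1.hot = "uzp"  [C₁.off ++ "p"]
37. n20.hot = true  [terminal]
38. n0.cnt = 11  [S.lim * -2 + 53]
39. n0.mk = true  [e.hot == true]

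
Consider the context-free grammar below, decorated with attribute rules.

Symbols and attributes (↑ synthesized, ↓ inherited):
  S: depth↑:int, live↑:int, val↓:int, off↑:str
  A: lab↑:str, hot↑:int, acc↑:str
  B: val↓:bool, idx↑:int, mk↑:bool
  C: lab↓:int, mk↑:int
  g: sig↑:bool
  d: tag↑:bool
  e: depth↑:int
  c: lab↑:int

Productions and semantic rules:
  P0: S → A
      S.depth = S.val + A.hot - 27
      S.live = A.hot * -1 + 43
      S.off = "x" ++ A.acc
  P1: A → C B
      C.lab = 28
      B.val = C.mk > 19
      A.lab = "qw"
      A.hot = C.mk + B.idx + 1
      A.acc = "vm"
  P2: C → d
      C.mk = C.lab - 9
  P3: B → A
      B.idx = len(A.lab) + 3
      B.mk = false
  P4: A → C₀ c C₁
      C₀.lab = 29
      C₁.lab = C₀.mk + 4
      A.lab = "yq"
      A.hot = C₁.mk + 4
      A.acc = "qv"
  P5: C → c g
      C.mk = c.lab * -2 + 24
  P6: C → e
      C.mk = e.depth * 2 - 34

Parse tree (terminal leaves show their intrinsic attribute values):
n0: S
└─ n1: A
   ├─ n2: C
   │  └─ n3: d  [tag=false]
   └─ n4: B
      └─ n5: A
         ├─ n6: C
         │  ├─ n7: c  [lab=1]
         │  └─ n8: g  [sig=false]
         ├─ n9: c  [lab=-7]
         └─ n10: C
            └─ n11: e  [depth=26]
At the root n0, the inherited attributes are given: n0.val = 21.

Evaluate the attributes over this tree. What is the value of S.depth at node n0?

1. n0.val = 21  [given at root]
2. n2.lab = 28  [28]
3. n3.tag = false  [terminal]
4. n2.mk = 19  [C.lab - 9]
5. n4.val = false  [C.mk > 19]
6. n6.lab = 29  [29]
7. n7.lab = 1  [terminal]
8. n8.sig = false  [terminal]
9. n6.mk = 22  [c.lab * -2 + 24]
10. n9.lab = -7  [terminal]
11. n10.lab = 26  [C₀.mk + 4]
12. n11.depth = 26  [terminal]
13. n10.mk = 18  [e.depth * 2 - 34]
14. n5.lab = "yq"  ["yq"]
15. n5.hot = 22  [C₁.mk + 4]
16. n5.acc = "qv"  ["qv"]
17. n4.idx = 5  [len(A.lab) + 3]
18. n4.mk = false  [false]
19. n1.lab = "qw"  ["qw"]
20. n1.hot = 25  [C.mk + B.idx + 1]
21. n1.acc = "vm"  ["vm"]
22. n0.depth = 19  [S.val + A.hot - 27]
23. n0.live = 18  [A.hot * -1 + 43]
24. n0.off = "xvm"  ["x" ++ A.acc]

19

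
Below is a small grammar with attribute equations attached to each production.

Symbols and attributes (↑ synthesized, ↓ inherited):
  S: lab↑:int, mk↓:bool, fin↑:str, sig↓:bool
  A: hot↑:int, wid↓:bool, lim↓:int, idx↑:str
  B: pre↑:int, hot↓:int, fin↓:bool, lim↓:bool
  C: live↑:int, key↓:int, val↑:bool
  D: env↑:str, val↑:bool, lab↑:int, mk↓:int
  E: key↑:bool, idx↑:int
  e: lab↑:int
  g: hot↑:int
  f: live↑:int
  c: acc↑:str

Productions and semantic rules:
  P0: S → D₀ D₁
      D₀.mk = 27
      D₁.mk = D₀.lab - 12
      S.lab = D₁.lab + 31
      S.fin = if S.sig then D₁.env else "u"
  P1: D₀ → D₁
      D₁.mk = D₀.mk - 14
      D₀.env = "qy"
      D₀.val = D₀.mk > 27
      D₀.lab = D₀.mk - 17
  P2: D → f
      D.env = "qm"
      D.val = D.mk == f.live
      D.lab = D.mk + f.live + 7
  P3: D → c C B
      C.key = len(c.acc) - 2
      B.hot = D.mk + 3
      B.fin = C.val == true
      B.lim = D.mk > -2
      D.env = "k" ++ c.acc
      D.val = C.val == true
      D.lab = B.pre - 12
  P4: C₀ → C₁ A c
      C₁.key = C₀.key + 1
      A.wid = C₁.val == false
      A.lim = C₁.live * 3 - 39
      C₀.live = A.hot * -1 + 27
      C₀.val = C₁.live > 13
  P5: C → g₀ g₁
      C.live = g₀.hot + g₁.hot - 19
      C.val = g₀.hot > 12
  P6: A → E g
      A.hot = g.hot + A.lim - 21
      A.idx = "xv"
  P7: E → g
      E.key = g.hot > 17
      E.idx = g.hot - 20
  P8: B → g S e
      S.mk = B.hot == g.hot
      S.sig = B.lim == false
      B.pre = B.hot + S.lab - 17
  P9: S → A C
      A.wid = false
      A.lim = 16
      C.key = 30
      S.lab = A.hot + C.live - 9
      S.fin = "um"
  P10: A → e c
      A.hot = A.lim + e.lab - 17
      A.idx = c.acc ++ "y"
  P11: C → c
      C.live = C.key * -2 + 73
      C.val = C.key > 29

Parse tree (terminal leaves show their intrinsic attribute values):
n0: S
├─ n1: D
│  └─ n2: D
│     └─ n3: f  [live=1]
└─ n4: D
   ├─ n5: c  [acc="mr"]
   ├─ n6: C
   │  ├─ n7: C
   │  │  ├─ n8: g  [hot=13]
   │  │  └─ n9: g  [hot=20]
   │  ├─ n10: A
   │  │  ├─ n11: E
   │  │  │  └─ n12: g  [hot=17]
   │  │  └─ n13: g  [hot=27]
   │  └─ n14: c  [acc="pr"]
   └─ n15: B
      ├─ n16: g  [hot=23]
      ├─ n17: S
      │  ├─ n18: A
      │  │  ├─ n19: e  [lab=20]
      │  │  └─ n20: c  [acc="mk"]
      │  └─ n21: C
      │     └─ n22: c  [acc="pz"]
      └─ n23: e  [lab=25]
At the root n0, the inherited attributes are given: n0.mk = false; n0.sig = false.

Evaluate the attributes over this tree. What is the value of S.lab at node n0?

1. n0.mk = false  [given at root]
2. n0.sig = false  [given at root]
3. n1.mk = 27  [27]
4. n2.mk = 13  [D₀.mk - 14]
5. n3.live = 1  [terminal]
6. n2.env = "qm"  ["qm"]
7. n2.val = false  [D.mk == f.live]
8. n2.lab = 21  [D.mk + f.live + 7]
9. n1.env = "qy"  ["qy"]
10. n1.val = false  [D₀.mk > 27]
11. n1.lab = 10  [D₀.mk - 17]
12. n4.mk = -2  [D₀.lab - 12]
13. n5.acc = "mr"  [terminal]
14. n6.key = 0  [len(c.acc) - 2]
15. n7.key = 1  [C₀.key + 1]
16. n8.hot = 13  [terminal]
17. n9.hot = 20  [terminal]
18. n7.live = 14  [g₀.hot + g₁.hot - 19]
19. n7.val = true  [g₀.hot > 12]
20. n10.wid = false  [C₁.val == false]
21. n10.lim = 3  [C₁.live * 3 - 39]
22. n12.hot = 17  [terminal]
23. n11.key = false  [g.hot > 17]
24. n11.idx = -3  [g.hot - 20]
25. n13.hot = 27  [terminal]
26. n10.hot = 9  [g.hot + A.lim - 21]
27. n10.idx = "xv"  ["xv"]
28. n14.acc = "pr"  [terminal]
29. n6.live = 18  [A.hot * -1 + 27]
30. n6.val = true  [C₁.live > 13]
31. n15.hot = 1  [D.mk + 3]
32. n15.fin = true  [C.val == true]
33. n15.lim = false  [D.mk > -2]
34. n16.hot = 23  [terminal]
35. n17.mk = false  [B.hot == g.hot]
36. n17.sig = true  [B.lim == false]
37. n18.wid = false  [false]
38. n18.lim = 16  [16]
39. n19.lab = 20  [terminal]
40. n20.acc = "mk"  [terminal]
41. n18.hot = 19  [A.lim + e.lab - 17]
42. n18.idx = "mky"  [c.acc ++ "y"]
43. n21.key = 30  [30]
44. n22.acc = "pz"  [terminal]
45. n21.live = 13  [C.key * -2 + 73]
46. n21.val = true  [C.key > 29]
47. n17.lab = 23  [A.hot + C.live - 9]
48. n17.fin = "um"  ["um"]
49. n23.lab = 25  [terminal]
50. n15.pre = 7  [B.hot + S.lab - 17]
51. n4.env = "kmr"  ["k" ++ c.acc]
52. n4.val = true  [C.val == true]
53. n4.lab = -5  [B.pre - 12]
54. n0.lab = 26  [D₁.lab + 31]
55. n0.fin = "u"  [if S.sig then D₁.env else "u"]

26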